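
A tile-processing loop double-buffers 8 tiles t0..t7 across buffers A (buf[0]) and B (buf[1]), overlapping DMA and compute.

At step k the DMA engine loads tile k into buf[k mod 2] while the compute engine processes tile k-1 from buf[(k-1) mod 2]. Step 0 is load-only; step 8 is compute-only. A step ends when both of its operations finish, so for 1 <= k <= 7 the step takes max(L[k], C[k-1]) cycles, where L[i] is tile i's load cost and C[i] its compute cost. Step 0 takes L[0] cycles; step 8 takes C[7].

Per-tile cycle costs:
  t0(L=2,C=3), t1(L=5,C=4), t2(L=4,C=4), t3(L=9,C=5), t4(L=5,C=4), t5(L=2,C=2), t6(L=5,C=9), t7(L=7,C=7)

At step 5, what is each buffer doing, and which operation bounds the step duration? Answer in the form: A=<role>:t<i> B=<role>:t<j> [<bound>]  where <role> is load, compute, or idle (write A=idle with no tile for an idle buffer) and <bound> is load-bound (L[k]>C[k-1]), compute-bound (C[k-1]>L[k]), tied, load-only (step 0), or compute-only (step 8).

step 5: A=compute:t4 B=load:t5 [compute-bound]

  0. 2=2c; end=2; A:t0 B:-
  1. max(5,3)=5c; end=7; A:t0 B:t1
  2. max(4,4)=4c; end=11; A:t2 B:t1
  3. max(9,4)=9c; end=20; A:t2 B:t3
  4. max(5,5)=5c; end=25; A:t4 B:t3
  5. max(2,4)=4c; end=29; A:t4 B:t5
  6. max(5,2)=5c; end=34; A:t6 B:t5
  7. max(7,9)=9c; end=43; A:t6 B:t7
  8. 7=7c; end=50; A:t6 B:t7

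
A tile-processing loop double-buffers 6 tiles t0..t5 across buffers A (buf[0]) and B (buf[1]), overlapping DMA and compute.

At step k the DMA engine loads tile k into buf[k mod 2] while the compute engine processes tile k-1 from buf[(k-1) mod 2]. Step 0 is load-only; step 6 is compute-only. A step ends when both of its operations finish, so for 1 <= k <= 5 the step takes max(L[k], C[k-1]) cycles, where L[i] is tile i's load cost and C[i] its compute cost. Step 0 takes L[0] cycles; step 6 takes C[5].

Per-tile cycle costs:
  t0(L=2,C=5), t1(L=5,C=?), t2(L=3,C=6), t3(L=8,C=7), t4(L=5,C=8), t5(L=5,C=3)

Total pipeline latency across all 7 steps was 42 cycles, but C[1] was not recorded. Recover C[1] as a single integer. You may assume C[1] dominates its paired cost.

step 0: dur = L[0]=2 = 2
step 1: dur = max(L[1]=5, C[0]=5) = 5
step 2: dur = max(L[2]=3, C[1]=?) = C[1]  (unknown; binding)
step 3: dur = max(L[3]=8, C[2]=6) = 8
step 4: dur = max(L[4]=5, C[3]=7) = 7
step 5: dur = max(L[5]=5, C[4]=8) = 8
step 6: dur = C[5]=3 = 3
sum of known step durations = 33
dur[2] = total - known = 42 - 33 = 9
C[1] is the binding max in step 2, so C[1] = dur[2] = 9

C[1] = 9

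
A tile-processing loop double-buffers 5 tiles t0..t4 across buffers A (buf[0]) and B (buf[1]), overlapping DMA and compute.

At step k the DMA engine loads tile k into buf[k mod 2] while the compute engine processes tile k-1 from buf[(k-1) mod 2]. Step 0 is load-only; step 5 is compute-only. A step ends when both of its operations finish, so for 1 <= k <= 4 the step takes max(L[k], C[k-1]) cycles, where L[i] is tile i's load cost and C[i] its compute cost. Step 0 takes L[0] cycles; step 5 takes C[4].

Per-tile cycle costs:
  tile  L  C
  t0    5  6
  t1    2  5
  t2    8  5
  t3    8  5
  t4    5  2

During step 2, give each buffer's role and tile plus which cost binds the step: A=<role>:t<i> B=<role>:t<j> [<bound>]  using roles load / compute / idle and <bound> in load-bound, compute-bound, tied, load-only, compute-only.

step 2: A=load:t2 B=compute:t1 [load-bound]

step 0: L[0]=5 → dur=5, Σ=5 | A=load:t0 B=idle [load-only]
step 1: L[1]=2 C[0]=6 → dur=6, Σ=11 | A=compute:t0 B=load:t1 [compute-bound]
step 2: L[2]=8 C[1]=5 → dur=8, Σ=19 | A=load:t2 B=compute:t1 [load-bound]
step 3: L[3]=8 C[2]=5 → dur=8, Σ=27 | A=compute:t2 B=load:t3 [load-bound]
step 4: L[4]=5 C[3]=5 → dur=5, Σ=32 | A=load:t4 B=compute:t3 [tied]
step 5: C[4]=2 → dur=2, Σ=34 | A=compute:t4 B=idle [compute-only]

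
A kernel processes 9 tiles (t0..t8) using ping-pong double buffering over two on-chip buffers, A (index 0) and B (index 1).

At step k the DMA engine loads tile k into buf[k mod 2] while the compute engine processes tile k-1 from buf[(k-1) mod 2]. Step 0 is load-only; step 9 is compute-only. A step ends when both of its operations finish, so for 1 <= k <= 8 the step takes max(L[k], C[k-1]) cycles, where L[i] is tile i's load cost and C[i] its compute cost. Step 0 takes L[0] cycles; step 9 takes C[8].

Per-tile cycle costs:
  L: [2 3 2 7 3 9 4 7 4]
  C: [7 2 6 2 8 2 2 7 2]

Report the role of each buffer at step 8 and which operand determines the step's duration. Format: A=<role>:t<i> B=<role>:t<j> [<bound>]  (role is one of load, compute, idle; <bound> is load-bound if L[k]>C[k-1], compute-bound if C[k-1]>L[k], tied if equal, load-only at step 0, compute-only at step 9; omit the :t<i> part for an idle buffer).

step 8: A=load:t8 B=compute:t7 [compute-bound]

k=0 load=t0/2c comp=- wait=2 total=2
k=1 load=t1/3c comp=t0/7c wait=7 total=9
k=2 load=t2/2c comp=t1/2c wait=2 total=11
k=3 load=t3/7c comp=t2/6c wait=7 total=18
k=4 load=t4/3c comp=t3/2c wait=3 total=21
k=5 load=t5/9c comp=t4/8c wait=9 total=30
k=6 load=t6/4c comp=t5/2c wait=4 total=34
k=7 load=t7/7c comp=t6/2c wait=7 total=41
k=8 load=t8/4c comp=t7/7c wait=7 total=48
k=9 load=- comp=t8/2c wait=2 total=50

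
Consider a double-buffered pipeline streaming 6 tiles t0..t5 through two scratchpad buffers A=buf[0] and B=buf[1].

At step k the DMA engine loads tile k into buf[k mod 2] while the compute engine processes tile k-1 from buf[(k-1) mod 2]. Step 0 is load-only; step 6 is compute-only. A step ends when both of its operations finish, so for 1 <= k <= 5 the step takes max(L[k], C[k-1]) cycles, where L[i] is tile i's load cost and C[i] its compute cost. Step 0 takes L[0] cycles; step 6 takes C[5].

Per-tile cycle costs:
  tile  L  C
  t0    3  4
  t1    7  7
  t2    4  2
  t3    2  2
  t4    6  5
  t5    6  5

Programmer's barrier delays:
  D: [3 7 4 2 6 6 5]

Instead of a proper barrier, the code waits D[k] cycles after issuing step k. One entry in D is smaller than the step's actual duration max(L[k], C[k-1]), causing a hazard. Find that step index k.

step 0: need L[0]=3 = 3; D[0]=3 ok
step 1: need max(L[1]=7,C[0]=4) = 7; D[1]=7 ok
step 2: need max(L[2]=4,C[1]=7) = 7; D[2]=4 SHORT
step 3: need max(L[3]=2,C[2]=2) = 2; D[3]=2 ok
step 4: need max(L[4]=6,C[3]=2) = 6; D[4]=6 ok
step 5: need max(L[5]=6,C[4]=5) = 6; D[5]=6 ok
step 6: need C[5]=5 = 5; D[6]=5 ok

hazard at step 2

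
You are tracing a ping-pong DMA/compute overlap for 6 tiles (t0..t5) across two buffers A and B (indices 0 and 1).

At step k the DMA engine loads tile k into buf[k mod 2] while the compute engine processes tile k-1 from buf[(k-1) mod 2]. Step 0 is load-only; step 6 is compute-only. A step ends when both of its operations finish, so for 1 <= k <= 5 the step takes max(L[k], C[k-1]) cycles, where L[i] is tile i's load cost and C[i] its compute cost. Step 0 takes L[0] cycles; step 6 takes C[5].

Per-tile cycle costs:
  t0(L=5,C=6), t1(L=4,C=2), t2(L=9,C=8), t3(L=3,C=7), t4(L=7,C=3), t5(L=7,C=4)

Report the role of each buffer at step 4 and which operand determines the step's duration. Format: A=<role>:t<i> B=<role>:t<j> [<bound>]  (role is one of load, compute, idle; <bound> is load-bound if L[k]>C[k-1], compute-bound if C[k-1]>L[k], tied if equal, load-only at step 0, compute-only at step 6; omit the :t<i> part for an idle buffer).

step 4: A=load:t4 B=compute:t3 [tied]

  0. 5=5c; end=5; A:t0 B:-
  1. max(4,6)=6c; end=11; A:t0 B:t1
  2. max(9,2)=9c; end=20; A:t2 B:t1
  3. max(3,8)=8c; end=28; A:t2 B:t3
  4. max(7,7)=7c; end=35; A:t4 B:t3
  5. max(7,3)=7c; end=42; A:t4 B:t5
  6. 4=4c; end=46; A:t4 B:t5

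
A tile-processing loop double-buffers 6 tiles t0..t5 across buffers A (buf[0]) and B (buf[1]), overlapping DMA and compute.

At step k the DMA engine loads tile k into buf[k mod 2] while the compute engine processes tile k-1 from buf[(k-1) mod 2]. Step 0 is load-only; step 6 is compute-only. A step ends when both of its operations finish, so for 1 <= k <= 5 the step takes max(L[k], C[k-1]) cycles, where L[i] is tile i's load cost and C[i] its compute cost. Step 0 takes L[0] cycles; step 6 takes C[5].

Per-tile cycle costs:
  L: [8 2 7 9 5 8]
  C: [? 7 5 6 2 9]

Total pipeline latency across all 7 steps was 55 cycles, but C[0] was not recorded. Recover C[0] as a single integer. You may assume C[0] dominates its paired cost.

step 0: dur = L[0]=8 = 8
step 1: dur = max(L[1]=2, C[0]=?) = C[0]  (unknown; binding)
step 2: dur = max(L[2]=7, C[1]=7) = 7
step 3: dur = max(L[3]=9, C[2]=5) = 9
step 4: dur = max(L[4]=5, C[3]=6) = 6
step 5: dur = max(L[5]=8, C[4]=2) = 8
step 6: dur = C[5]=9 = 9
sum of known step durations = 47
dur[1] = total - known = 55 - 47 = 8
C[0] is the binding max in step 1, so C[0] = dur[1] = 8

C[0] = 8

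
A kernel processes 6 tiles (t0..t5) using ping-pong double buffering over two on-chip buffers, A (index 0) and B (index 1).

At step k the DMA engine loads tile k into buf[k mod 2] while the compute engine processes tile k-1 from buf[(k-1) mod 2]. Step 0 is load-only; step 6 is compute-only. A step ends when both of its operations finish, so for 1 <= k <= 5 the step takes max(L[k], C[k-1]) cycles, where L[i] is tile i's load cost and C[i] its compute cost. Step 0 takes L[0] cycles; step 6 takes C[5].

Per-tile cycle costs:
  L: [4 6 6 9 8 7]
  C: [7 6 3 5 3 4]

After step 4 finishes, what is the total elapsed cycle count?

k=0 load=t0/4c comp=- wait=4 total=4
k=1 load=t1/6c comp=t0/7c wait=7 total=11
k=2 load=t2/6c comp=t1/6c wait=6 total=17
k=3 load=t3/9c comp=t2/3c wait=9 total=26
k=4 load=t4/8c comp=t3/5c wait=8 total=34
k=5 load=t5/7c comp=t4/3c wait=7 total=41
k=6 load=- comp=t5/4c wait=4 total=45

end_cycle[4] = 34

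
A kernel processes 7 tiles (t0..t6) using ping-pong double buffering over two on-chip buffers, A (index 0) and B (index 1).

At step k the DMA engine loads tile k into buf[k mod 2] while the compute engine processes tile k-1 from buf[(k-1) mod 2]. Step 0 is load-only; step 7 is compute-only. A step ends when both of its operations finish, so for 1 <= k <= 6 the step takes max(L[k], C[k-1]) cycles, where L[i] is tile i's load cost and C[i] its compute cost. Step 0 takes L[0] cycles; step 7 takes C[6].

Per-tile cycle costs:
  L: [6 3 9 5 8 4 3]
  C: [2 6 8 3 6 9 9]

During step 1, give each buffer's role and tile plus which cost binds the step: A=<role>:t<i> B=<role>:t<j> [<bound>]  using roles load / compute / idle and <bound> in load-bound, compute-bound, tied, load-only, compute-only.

step 1: A=compute:t0 B=load:t1 [load-bound]

  0. 6=6c; end=6; A:t0 B:-
  1. max(3,2)=3c; end=9; A:t0 B:t1
  2. max(9,6)=9c; end=18; A:t2 B:t1
  3. max(5,8)=8c; end=26; A:t2 B:t3
  4. max(8,3)=8c; end=34; A:t4 B:t3
  5. max(4,6)=6c; end=40; A:t4 B:t5
  6. max(3,9)=9c; end=49; A:t6 B:t5
  7. 9=9c; end=58; A:t6 B:t5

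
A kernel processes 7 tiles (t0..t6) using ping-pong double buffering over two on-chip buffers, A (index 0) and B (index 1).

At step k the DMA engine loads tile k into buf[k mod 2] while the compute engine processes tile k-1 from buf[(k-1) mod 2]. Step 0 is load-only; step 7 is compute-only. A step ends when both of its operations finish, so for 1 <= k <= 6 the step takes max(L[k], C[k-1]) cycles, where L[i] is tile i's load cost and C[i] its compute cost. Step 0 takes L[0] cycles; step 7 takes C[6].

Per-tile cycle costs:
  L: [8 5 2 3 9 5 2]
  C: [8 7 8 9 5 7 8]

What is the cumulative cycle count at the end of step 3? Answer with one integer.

end_cycle[3] = 31

k=0 load=t0/8c comp=- wait=8 total=8
k=1 load=t1/5c comp=t0/8c wait=8 total=16
k=2 load=t2/2c comp=t1/7c wait=7 total=23
k=3 load=t3/3c comp=t2/8c wait=8 total=31
k=4 load=t4/9c comp=t3/9c wait=9 total=40
k=5 load=t5/5c comp=t4/5c wait=5 total=45
k=6 load=t6/2c comp=t5/7c wait=7 total=52
k=7 load=- comp=t6/8c wait=8 total=60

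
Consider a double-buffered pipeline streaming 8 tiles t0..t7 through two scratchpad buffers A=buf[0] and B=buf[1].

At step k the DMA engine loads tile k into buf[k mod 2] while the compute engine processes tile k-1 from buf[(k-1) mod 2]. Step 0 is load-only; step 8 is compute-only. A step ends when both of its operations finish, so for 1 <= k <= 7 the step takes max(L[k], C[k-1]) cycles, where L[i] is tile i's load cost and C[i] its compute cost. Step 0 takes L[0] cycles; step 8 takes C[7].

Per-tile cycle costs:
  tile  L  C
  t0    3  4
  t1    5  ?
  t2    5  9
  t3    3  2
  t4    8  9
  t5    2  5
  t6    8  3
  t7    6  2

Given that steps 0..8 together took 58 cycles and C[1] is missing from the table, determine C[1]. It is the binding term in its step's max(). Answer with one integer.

step 0 | dur = L[0]=3 = 3
step 1 | dur = max(L[1]=5, C[0]=4) = 5
step 2 | dur = max(L[2]=5, C[1]=?) = C[1]  (unknown; binding)
step 3 | dur = max(L[3]=3, C[2]=9) = 9
step 4 | dur = max(L[4]=8, C[3]=2) = 8
step 5 | dur = max(L[5]=2, C[4]=9) = 9
step 6 | dur = max(L[6]=8, C[5]=5) = 8
step 7 | dur = max(L[7]=6, C[6]=3) = 6
step 8 | dur = C[7]=2 = 2
sum of known step durations = 50
dur[2] = total - known = 58 - 50 = 8
C[1] is the binding max in step 2, so C[1] = dur[2] = 8

C[1] = 8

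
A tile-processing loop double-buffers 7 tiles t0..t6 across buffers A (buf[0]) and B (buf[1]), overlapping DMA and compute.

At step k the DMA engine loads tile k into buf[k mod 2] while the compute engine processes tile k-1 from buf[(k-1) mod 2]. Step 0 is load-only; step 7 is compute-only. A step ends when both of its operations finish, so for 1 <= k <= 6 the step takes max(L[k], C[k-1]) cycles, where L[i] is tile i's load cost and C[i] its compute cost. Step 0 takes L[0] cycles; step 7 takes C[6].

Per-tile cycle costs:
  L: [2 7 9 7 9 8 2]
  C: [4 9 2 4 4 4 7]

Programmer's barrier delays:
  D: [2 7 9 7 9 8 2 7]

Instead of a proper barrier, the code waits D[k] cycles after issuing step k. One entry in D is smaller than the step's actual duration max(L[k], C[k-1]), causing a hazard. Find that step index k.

hazard at step 6

k=0 barrier L[0]=2→2c, D[0]=2 ok
k=1 barrier max(L[1]=7,C[0]=4)→7c, D[1]=7 ok
k=2 barrier max(L[2]=9,C[1]=9)→9c, D[2]=9 ok
k=3 barrier max(L[3]=7,C[2]=2)→7c, D[3]=7 ok
k=4 barrier max(L[4]=9,C[3]=4)→9c, D[4]=9 ok
k=5 barrier max(L[5]=8,C[4]=4)→8c, D[5]=8 ok
k=6 barrier max(L[6]=2,C[5]=4)→4c, D[6]=2 SHORT
k=7 barrier C[6]=7→7c, D[7]=7 ok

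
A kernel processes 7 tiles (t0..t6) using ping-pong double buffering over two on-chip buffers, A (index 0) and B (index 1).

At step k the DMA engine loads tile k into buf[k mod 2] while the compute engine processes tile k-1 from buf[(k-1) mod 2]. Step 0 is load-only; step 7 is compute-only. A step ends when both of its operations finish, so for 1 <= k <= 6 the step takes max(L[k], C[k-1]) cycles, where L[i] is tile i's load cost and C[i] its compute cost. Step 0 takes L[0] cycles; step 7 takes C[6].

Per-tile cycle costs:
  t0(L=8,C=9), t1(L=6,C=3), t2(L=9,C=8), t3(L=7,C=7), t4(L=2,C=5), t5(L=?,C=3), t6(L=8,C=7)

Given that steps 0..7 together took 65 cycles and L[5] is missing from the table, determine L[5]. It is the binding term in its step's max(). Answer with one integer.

step 0: dur = L[0]=8 = 8
step 1: dur = max(L[1]=6, C[0]=9) = 9
step 2: dur = max(L[2]=9, C[1]=3) = 9
step 3: dur = max(L[3]=7, C[2]=8) = 8
step 4: dur = max(L[4]=2, C[3]=7) = 7
step 5: dur = max(L[5]=?, C[4]=5) = L[5]  (unknown; binding)
step 6: dur = max(L[6]=8, C[5]=3) = 8
step 7: dur = C[6]=7 = 7
sum of known step durations = 56
dur[5] = total - known = 65 - 56 = 9
L[5] is the binding max in step 5, so L[5] = dur[5] = 9

L[5] = 9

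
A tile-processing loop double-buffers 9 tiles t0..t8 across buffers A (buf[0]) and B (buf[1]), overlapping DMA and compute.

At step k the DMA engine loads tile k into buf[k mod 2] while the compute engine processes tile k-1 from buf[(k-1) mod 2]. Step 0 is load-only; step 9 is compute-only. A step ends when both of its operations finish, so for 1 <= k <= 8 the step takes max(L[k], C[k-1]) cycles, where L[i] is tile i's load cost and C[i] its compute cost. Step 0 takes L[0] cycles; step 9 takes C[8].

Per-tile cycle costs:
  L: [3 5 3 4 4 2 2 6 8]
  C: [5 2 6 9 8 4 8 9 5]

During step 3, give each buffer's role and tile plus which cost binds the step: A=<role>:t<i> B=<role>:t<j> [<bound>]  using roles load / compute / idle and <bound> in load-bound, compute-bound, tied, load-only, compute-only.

step 3: A=compute:t2 B=load:t3 [compute-bound]

  0. 3=3c; end=3; A:t0 B:-
  1. max(5,5)=5c; end=8; A:t0 B:t1
  2. max(3,2)=3c; end=11; A:t2 B:t1
  3. max(4,6)=6c; end=17; A:t2 B:t3
  4. max(4,9)=9c; end=26; A:t4 B:t3
  5. max(2,8)=8c; end=34; A:t4 B:t5
  6. max(2,4)=4c; end=38; A:t6 B:t5
  7. max(6,8)=8c; end=46; A:t6 B:t7
  8. max(8,9)=9c; end=55; A:t8 B:t7
  9. 5=5c; end=60; A:t8 B:t7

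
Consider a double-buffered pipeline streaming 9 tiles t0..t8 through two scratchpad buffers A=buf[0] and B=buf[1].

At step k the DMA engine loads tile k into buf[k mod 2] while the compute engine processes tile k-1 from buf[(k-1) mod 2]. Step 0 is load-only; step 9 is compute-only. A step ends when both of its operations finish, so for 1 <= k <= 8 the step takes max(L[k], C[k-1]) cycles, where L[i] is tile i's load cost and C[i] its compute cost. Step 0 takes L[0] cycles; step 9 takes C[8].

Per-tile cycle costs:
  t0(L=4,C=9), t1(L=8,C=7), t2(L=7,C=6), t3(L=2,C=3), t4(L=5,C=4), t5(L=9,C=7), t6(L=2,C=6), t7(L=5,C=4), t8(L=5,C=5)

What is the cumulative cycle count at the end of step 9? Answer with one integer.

end_cycle[9] = 63

  0. 4=4c; end=4; A:t0 B:-
  1. max(8,9)=9c; end=13; A:t0 B:t1
  2. max(7,7)=7c; end=20; A:t2 B:t1
  3. max(2,6)=6c; end=26; A:t2 B:t3
  4. max(5,3)=5c; end=31; A:t4 B:t3
  5. max(9,4)=9c; end=40; A:t4 B:t5
  6. max(2,7)=7c; end=47; A:t6 B:t5
  7. max(5,6)=6c; end=53; A:t6 B:t7
  8. max(5,4)=5c; end=58; A:t8 B:t7
  9. 5=5c; end=63; A:t8 B:t7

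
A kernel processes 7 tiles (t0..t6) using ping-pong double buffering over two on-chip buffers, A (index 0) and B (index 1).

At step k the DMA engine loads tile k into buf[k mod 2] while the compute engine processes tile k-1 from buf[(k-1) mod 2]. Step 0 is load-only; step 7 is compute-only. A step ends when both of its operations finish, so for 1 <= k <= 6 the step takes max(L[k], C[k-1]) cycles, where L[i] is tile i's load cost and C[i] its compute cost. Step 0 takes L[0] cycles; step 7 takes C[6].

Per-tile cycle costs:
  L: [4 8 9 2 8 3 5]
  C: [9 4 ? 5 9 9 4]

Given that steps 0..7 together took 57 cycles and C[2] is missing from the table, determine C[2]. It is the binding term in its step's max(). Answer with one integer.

C[2] = 5

step 0 | dur = L[0]=4 = 4
step 1 | dur = max(L[1]=8, C[0]=9) = 9
step 2 | dur = max(L[2]=9, C[1]=4) = 9
step 3 | dur = max(L[3]=2, C[2]=?) = C[2]  (unknown; binding)
step 4 | dur = max(L[4]=8, C[3]=5) = 8
step 5 | dur = max(L[5]=3, C[4]=9) = 9
step 6 | dur = max(L[6]=5, C[5]=9) = 9
step 7 | dur = C[6]=4 = 4
sum of known step durations = 52
dur[3] = total - known = 57 - 52 = 5
C[2] is the binding max in step 3, so C[2] = dur[3] = 5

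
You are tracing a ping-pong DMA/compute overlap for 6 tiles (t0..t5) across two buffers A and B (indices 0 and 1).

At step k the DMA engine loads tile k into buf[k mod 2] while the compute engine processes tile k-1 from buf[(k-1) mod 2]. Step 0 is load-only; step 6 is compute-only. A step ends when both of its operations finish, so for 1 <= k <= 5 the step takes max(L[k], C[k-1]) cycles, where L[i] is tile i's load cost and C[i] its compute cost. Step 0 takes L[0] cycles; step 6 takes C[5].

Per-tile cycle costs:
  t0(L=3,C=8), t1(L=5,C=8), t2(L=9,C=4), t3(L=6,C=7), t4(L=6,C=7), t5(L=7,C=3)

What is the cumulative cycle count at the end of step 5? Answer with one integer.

[0] DMA t0→A (3c) ∥ CU idle ⇒ 3c, clock 3
[1] DMA t1→B (5c) ∥ CU A:t0 (8c) ⇒ 8c, clock 11
[2] DMA t2→A (9c) ∥ CU B:t1 (8c) ⇒ 9c, clock 20
[3] DMA t3→B (6c) ∥ CU A:t2 (4c) ⇒ 6c, clock 26
[4] DMA t4→A (6c) ∥ CU B:t3 (7c) ⇒ 7c, clock 33
[5] DMA t5→B (7c) ∥ CU A:t4 (7c) ⇒ 7c, clock 40
[6] DMA idle ∥ CU B:t5 (3c) ⇒ 3c, clock 43

end_cycle[5] = 40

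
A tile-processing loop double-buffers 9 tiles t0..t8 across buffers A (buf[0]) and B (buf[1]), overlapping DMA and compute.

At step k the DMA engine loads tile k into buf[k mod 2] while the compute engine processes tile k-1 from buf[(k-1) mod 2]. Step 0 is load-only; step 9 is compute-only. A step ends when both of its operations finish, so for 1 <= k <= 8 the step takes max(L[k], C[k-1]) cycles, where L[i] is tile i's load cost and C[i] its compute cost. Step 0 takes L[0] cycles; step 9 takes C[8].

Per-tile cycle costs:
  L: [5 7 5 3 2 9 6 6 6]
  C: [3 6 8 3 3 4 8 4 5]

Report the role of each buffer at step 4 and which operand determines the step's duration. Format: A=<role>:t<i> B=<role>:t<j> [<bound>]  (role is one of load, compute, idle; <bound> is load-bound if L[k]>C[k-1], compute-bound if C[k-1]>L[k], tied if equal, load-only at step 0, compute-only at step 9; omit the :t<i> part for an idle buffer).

[0] DMA t0→A (5c) ∥ CU idle ⇒ 5c, clock 5
[1] DMA t1→B (7c) ∥ CU A:t0 (3c) ⇒ 7c, clock 12
[2] DMA t2→A (5c) ∥ CU B:t1 (6c) ⇒ 6c, clock 18
[3] DMA t3→B (3c) ∥ CU A:t2 (8c) ⇒ 8c, clock 26
[4] DMA t4→A (2c) ∥ CU B:t3 (3c) ⇒ 3c, clock 29
[5] DMA t5→B (9c) ∥ CU A:t4 (3c) ⇒ 9c, clock 38
[6] DMA t6→A (6c) ∥ CU B:t5 (4c) ⇒ 6c, clock 44
[7] DMA t7→B (6c) ∥ CU A:t6 (8c) ⇒ 8c, clock 52
[8] DMA t8→A (6c) ∥ CU B:t7 (4c) ⇒ 6c, clock 58
[9] DMA idle ∥ CU A:t8 (5c) ⇒ 5c, clock 63

step 4: A=load:t4 B=compute:t3 [compute-bound]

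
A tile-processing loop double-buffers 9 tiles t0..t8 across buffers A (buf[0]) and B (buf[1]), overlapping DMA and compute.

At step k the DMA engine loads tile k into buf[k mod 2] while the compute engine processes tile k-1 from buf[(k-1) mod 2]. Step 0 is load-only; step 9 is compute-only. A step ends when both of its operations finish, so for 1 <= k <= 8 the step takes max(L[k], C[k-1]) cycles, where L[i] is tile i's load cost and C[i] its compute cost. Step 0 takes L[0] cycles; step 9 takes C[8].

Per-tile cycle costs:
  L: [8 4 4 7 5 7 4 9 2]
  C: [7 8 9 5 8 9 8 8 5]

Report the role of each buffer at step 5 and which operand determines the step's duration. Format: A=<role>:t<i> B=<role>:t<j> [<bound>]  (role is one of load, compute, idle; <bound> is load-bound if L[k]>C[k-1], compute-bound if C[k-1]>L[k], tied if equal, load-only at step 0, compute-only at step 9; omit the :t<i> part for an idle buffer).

step 5: A=compute:t4 B=load:t5 [compute-bound]

k=0 load=t0/8c comp=- wait=8 total=8
k=1 load=t1/4c comp=t0/7c wait=7 total=15
k=2 load=t2/4c comp=t1/8c wait=8 total=23
k=3 load=t3/7c comp=t2/9c wait=9 total=32
k=4 load=t4/5c comp=t3/5c wait=5 total=37
k=5 load=t5/7c comp=t4/8c wait=8 total=45
k=6 load=t6/4c comp=t5/9c wait=9 total=54
k=7 load=t7/9c comp=t6/8c wait=9 total=63
k=8 load=t8/2c comp=t7/8c wait=8 total=71
k=9 load=- comp=t8/5c wait=5 total=76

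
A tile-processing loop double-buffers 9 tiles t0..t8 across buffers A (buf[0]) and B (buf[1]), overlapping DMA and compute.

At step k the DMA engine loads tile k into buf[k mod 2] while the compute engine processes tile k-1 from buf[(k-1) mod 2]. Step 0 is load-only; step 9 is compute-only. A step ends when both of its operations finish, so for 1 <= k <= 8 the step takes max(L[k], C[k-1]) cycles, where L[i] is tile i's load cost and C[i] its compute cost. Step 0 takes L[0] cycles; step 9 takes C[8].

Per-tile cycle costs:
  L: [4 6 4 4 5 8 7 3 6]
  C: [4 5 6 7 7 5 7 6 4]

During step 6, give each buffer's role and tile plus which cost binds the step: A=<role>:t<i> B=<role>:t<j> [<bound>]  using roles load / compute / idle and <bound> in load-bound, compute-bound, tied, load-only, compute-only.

step 6: A=load:t6 B=compute:t5 [load-bound]

  0. 4=4c; end=4; A:t0 B:-
  1. max(6,4)=6c; end=10; A:t0 B:t1
  2. max(4,5)=5c; end=15; A:t2 B:t1
  3. max(4,6)=6c; end=21; A:t2 B:t3
  4. max(5,7)=7c; end=28; A:t4 B:t3
  5. max(8,7)=8c; end=36; A:t4 B:t5
  6. max(7,5)=7c; end=43; A:t6 B:t5
  7. max(3,7)=7c; end=50; A:t6 B:t7
  8. max(6,6)=6c; end=56; A:t8 B:t7
  9. 4=4c; end=60; A:t8 B:t7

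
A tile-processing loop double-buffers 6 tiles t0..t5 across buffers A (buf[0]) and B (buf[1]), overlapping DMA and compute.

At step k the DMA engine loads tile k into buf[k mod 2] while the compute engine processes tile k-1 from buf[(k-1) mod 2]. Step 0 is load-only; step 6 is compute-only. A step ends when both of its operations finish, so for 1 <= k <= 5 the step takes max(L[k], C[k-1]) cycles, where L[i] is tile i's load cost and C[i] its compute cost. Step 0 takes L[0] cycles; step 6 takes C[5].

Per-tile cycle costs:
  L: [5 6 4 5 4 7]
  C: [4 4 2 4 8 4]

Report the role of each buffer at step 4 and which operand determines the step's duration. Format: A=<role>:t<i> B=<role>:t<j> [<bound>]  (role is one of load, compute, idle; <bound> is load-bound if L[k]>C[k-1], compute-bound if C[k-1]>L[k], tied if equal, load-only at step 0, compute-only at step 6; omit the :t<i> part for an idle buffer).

step 4: A=load:t4 B=compute:t3 [tied]

[0] DMA t0→A (5c) ∥ CU idle ⇒ 5c, clock 5
[1] DMA t1→B (6c) ∥ CU A:t0 (4c) ⇒ 6c, clock 11
[2] DMA t2→A (4c) ∥ CU B:t1 (4c) ⇒ 4c, clock 15
[3] DMA t3→B (5c) ∥ CU A:t2 (2c) ⇒ 5c, clock 20
[4] DMA t4→A (4c) ∥ CU B:t3 (4c) ⇒ 4c, clock 24
[5] DMA t5→B (7c) ∥ CU A:t4 (8c) ⇒ 8c, clock 32
[6] DMA idle ∥ CU B:t5 (4c) ⇒ 4c, clock 36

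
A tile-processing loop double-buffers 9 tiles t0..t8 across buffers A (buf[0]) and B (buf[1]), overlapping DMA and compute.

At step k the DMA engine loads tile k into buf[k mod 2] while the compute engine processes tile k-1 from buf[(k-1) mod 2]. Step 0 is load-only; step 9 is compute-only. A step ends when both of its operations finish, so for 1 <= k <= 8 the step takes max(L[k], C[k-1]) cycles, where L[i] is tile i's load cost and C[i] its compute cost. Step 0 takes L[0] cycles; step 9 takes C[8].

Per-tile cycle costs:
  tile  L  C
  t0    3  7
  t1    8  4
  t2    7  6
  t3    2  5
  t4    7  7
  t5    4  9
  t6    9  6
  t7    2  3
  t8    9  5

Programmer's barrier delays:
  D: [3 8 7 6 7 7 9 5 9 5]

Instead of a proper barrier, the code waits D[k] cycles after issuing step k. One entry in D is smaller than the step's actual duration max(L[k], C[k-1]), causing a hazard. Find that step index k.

[0] required=L[0]=3=3 vs D=3 ok
[1] required=max(L[1]=8,C[0]=7)=8 vs D=8 ok
[2] required=max(L[2]=7,C[1]=4)=7 vs D=7 ok
[3] required=max(L[3]=2,C[2]=6)=6 vs D=6 ok
[4] required=max(L[4]=7,C[3]=5)=7 vs D=7 ok
[5] required=max(L[5]=4,C[4]=7)=7 vs D=7 ok
[6] required=max(L[6]=9,C[5]=9)=9 vs D=9 ok
[7] required=max(L[7]=2,C[6]=6)=6 vs D=5 SHORT
[8] required=max(L[8]=9,C[7]=3)=9 vs D=9 ok
[9] required=C[8]=5=5 vs D=5 ok

hazard at step 7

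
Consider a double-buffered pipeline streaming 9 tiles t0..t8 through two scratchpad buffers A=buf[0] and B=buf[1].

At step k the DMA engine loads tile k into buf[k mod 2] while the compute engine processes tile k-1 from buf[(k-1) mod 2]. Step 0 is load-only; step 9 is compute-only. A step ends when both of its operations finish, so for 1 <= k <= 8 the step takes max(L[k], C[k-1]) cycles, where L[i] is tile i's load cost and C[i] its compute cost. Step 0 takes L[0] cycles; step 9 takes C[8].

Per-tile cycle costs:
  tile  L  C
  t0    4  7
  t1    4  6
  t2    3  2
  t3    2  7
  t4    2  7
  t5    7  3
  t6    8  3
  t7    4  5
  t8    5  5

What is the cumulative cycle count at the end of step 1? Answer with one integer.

[0] DMA t0→A (4c) ∥ CU idle ⇒ 4c, clock 4
[1] DMA t1→B (4c) ∥ CU A:t0 (7c) ⇒ 7c, clock 11
[2] DMA t2→A (3c) ∥ CU B:t1 (6c) ⇒ 6c, clock 17
[3] DMA t3→B (2c) ∥ CU A:t2 (2c) ⇒ 2c, clock 19
[4] DMA t4→A (2c) ∥ CU B:t3 (7c) ⇒ 7c, clock 26
[5] DMA t5→B (7c) ∥ CU A:t4 (7c) ⇒ 7c, clock 33
[6] DMA t6→A (8c) ∥ CU B:t5 (3c) ⇒ 8c, clock 41
[7] DMA t7→B (4c) ∥ CU A:t6 (3c) ⇒ 4c, clock 45
[8] DMA t8→A (5c) ∥ CU B:t7 (5c) ⇒ 5c, clock 50
[9] DMA idle ∥ CU A:t8 (5c) ⇒ 5c, clock 55

end_cycle[1] = 11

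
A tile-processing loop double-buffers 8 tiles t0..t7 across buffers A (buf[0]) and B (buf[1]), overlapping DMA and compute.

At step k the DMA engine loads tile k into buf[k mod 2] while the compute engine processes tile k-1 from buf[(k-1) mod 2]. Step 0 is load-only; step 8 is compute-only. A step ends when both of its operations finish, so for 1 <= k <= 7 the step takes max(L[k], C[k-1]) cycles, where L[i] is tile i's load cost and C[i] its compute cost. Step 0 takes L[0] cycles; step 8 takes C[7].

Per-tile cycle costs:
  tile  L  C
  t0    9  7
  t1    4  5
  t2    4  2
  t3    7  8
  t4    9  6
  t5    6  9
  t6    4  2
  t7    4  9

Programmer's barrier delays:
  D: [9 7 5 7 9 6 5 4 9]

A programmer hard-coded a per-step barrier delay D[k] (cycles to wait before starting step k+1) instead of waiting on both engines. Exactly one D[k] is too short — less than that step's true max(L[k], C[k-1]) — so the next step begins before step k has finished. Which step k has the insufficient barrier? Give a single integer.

hazard at step 6

step 0: need L[0]=9 = 9; D[0]=9 ok
step 1: need max(L[1]=4,C[0]=7) = 7; D[1]=7 ok
step 2: need max(L[2]=4,C[1]=5) = 5; D[2]=5 ok
step 3: need max(L[3]=7,C[2]=2) = 7; D[3]=7 ok
step 4: need max(L[4]=9,C[3]=8) = 9; D[4]=9 ok
step 5: need max(L[5]=6,C[4]=6) = 6; D[5]=6 ok
step 6: need max(L[6]=4,C[5]=9) = 9; D[6]=5 SHORT
step 7: need max(L[7]=4,C[6]=2) = 4; D[7]=4 ok
step 8: need C[7]=9 = 9; D[8]=9 ok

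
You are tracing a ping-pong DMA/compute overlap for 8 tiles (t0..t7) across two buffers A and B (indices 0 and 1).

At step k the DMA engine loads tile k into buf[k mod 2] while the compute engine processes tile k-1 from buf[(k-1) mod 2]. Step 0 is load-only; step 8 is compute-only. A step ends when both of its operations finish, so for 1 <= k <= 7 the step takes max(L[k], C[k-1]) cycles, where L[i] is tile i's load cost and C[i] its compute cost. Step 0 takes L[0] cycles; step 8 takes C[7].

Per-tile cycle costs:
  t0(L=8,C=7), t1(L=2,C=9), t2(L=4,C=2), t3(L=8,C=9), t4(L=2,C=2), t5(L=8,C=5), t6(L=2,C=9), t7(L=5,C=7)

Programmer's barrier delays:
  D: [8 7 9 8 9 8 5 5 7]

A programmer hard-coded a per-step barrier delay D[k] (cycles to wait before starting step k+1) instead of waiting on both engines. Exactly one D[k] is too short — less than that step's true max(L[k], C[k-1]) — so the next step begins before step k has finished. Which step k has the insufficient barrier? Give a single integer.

[0] required=L[0]=8=8 vs D=8 ok
[1] required=max(L[1]=2,C[0]=7)=7 vs D=7 ok
[2] required=max(L[2]=4,C[1]=9)=9 vs D=9 ok
[3] required=max(L[3]=8,C[2]=2)=8 vs D=8 ok
[4] required=max(L[4]=2,C[3]=9)=9 vs D=9 ok
[5] required=max(L[5]=8,C[4]=2)=8 vs D=8 ok
[6] required=max(L[6]=2,C[5]=5)=5 vs D=5 ok
[7] required=max(L[7]=5,C[6]=9)=9 vs D=5 SHORT
[8] required=C[7]=7=7 vs D=7 ok

hazard at step 7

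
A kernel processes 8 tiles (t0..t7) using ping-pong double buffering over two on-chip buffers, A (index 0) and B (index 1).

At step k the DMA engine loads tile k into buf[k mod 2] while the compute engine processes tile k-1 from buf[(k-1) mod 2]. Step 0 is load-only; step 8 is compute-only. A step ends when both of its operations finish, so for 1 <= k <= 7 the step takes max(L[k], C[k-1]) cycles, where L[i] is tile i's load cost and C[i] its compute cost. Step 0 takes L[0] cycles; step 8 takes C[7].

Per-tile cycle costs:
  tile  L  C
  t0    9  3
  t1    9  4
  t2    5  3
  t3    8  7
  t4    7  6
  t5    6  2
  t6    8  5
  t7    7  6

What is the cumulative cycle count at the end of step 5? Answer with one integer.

end_cycle[5] = 44

step 0: L[0]=9 → dur=9, Σ=9 | A=load:t0 B=idle [load-only]
step 1: L[1]=9 C[0]=3 → dur=9, Σ=18 | A=compute:t0 B=load:t1 [load-bound]
step 2: L[2]=5 C[1]=4 → dur=5, Σ=23 | A=load:t2 B=compute:t1 [load-bound]
step 3: L[3]=8 C[2]=3 → dur=8, Σ=31 | A=compute:t2 B=load:t3 [load-bound]
step 4: L[4]=7 C[3]=7 → dur=7, Σ=38 | A=load:t4 B=compute:t3 [tied]
step 5: L[5]=6 C[4]=6 → dur=6, Σ=44 | A=compute:t4 B=load:t5 [tied]
step 6: L[6]=8 C[5]=2 → dur=8, Σ=52 | A=load:t6 B=compute:t5 [load-bound]
step 7: L[7]=7 C[6]=5 → dur=7, Σ=59 | A=compute:t6 B=load:t7 [load-bound]
step 8: C[7]=6 → dur=6, Σ=65 | A=idle B=compute:t7 [compute-only]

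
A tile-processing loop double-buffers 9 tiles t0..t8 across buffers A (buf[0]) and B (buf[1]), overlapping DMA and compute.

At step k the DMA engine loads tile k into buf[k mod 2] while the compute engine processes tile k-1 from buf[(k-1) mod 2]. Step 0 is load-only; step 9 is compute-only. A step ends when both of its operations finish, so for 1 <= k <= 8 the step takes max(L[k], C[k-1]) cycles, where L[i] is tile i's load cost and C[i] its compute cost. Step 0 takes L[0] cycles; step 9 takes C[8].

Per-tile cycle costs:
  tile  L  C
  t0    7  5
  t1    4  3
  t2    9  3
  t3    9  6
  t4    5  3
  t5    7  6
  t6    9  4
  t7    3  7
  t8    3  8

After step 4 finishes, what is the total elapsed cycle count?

end_cycle[4] = 36

k=0 load=t0/7c comp=- wait=7 total=7
k=1 load=t1/4c comp=t0/5c wait=5 total=12
k=2 load=t2/9c comp=t1/3c wait=9 total=21
k=3 load=t3/9c comp=t2/3c wait=9 total=30
k=4 load=t4/5c comp=t3/6c wait=6 total=36
k=5 load=t5/7c comp=t4/3c wait=7 total=43
k=6 load=t6/9c comp=t5/6c wait=9 total=52
k=7 load=t7/3c comp=t6/4c wait=4 total=56
k=8 load=t8/3c comp=t7/7c wait=7 total=63
k=9 load=- comp=t8/8c wait=8 total=71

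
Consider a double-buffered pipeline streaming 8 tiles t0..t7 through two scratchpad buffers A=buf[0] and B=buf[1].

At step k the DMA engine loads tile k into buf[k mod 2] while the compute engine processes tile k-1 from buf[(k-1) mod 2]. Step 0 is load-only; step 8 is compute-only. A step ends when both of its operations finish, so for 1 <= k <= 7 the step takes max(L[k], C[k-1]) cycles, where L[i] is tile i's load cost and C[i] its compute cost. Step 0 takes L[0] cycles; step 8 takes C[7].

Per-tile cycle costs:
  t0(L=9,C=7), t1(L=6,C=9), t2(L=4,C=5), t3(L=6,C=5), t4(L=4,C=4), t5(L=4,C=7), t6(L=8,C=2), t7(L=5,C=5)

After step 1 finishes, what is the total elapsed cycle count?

step 0: L[0]=9 → dur=9, Σ=9 | A=load:t0 B=idle [load-only]
step 1: L[1]=6 C[0]=7 → dur=7, Σ=16 | A=compute:t0 B=load:t1 [compute-bound]
step 2: L[2]=4 C[1]=9 → dur=9, Σ=25 | A=load:t2 B=compute:t1 [compute-bound]
step 3: L[3]=6 C[2]=5 → dur=6, Σ=31 | A=compute:t2 B=load:t3 [load-bound]
step 4: L[4]=4 C[3]=5 → dur=5, Σ=36 | A=load:t4 B=compute:t3 [compute-bound]
step 5: L[5]=4 C[4]=4 → dur=4, Σ=40 | A=compute:t4 B=load:t5 [tied]
step 6: L[6]=8 C[5]=7 → dur=8, Σ=48 | A=load:t6 B=compute:t5 [load-bound]
step 7: L[7]=5 C[6]=2 → dur=5, Σ=53 | A=compute:t6 B=load:t7 [load-bound]
step 8: C[7]=5 → dur=5, Σ=58 | A=idle B=compute:t7 [compute-only]

end_cycle[1] = 16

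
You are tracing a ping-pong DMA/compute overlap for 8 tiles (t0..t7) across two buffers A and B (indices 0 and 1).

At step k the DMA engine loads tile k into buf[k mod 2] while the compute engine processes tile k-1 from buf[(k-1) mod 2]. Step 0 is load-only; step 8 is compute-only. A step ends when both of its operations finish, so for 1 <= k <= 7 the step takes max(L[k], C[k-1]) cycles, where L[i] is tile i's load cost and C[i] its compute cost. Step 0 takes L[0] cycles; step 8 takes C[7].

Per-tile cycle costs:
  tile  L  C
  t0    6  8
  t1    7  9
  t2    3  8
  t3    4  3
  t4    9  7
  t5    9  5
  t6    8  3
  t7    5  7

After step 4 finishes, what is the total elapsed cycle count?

end_cycle[4] = 40

step 0: L[0]=6 → dur=6, Σ=6 | A=load:t0 B=idle [load-only]
step 1: L[1]=7 C[0]=8 → dur=8, Σ=14 | A=compute:t0 B=load:t1 [compute-bound]
step 2: L[2]=3 C[1]=9 → dur=9, Σ=23 | A=load:t2 B=compute:t1 [compute-bound]
step 3: L[3]=4 C[2]=8 → dur=8, Σ=31 | A=compute:t2 B=load:t3 [compute-bound]
step 4: L[4]=9 C[3]=3 → dur=9, Σ=40 | A=load:t4 B=compute:t3 [load-bound]
step 5: L[5]=9 C[4]=7 → dur=9, Σ=49 | A=compute:t4 B=load:t5 [load-bound]
step 6: L[6]=8 C[5]=5 → dur=8, Σ=57 | A=load:t6 B=compute:t5 [load-bound]
step 7: L[7]=5 C[6]=3 → dur=5, Σ=62 | A=compute:t6 B=load:t7 [load-bound]
step 8: C[7]=7 → dur=7, Σ=69 | A=idle B=compute:t7 [compute-only]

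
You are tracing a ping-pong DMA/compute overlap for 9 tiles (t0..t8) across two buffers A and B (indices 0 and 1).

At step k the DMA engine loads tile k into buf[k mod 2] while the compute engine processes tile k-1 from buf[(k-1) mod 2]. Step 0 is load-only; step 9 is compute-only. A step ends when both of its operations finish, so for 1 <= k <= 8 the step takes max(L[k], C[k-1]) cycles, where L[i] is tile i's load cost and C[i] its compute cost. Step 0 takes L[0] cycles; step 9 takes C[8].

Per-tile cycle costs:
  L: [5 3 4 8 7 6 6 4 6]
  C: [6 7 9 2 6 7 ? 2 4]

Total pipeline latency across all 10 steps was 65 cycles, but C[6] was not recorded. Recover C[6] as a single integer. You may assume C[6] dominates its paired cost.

step 0: dur = L[0]=5 = 5
step 1: dur = max(L[1]=3, C[0]=6) = 6
step 2: dur = max(L[2]=4, C[1]=7) = 7
step 3: dur = max(L[3]=8, C[2]=9) = 9
step 4: dur = max(L[4]=7, C[3]=2) = 7
step 5: dur = max(L[5]=6, C[4]=6) = 6
step 6: dur = max(L[6]=6, C[5]=7) = 7
step 7: dur = max(L[7]=4, C[6]=?) = C[6]  (unknown; binding)
step 8: dur = max(L[8]=6, C[7]=2) = 6
step 9: dur = C[8]=4 = 4
sum of known step durations = 57
dur[7] = total - known = 65 - 57 = 8
C[6] is the binding max in step 7, so C[6] = dur[7] = 8

C[6] = 8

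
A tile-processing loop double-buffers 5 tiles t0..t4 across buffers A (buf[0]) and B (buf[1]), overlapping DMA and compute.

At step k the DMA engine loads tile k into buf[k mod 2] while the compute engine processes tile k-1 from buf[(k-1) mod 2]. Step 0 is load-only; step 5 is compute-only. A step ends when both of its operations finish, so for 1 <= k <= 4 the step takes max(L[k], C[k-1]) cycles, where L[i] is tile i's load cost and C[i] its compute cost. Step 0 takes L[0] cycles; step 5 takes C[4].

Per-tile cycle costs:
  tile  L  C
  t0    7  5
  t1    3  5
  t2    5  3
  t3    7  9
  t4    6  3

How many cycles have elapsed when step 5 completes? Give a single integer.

k=0 load=t0/7c comp=- wait=7 total=7
k=1 load=t1/3c comp=t0/5c wait=5 total=12
k=2 load=t2/5c comp=t1/5c wait=5 total=17
k=3 load=t3/7c comp=t2/3c wait=7 total=24
k=4 load=t4/6c comp=t3/9c wait=9 total=33
k=5 load=- comp=t4/3c wait=3 total=36

end_cycle[5] = 36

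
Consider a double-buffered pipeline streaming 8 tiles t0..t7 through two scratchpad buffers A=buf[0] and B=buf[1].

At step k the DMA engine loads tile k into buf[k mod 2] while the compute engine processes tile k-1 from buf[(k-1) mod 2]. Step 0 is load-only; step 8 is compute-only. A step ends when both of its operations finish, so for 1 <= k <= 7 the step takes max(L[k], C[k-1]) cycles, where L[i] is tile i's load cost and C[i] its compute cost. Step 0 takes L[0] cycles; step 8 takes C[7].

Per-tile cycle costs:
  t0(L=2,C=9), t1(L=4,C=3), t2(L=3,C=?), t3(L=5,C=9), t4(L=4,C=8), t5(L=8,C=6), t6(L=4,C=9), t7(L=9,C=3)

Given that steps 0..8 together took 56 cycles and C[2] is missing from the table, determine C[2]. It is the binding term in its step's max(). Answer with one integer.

step 0 = dur = L[0]=2 = 2
step 1 = dur = max(L[1]=4, C[0]=9) = 9
step 2 = dur = max(L[2]=3, C[1]=3) = 3
step 3 = dur = max(L[3]=5, C[2]=?) = C[2]  (unknown; binding)
step 4 = dur = max(L[4]=4, C[3]=9) = 9
step 5 = dur = max(L[5]=8, C[4]=8) = 8
step 6 = dur = max(L[6]=4, C[5]=6) = 6
step 7 = dur = max(L[7]=9, C[6]=9) = 9
step 8 = dur = C[7]=3 = 3
sum of known step durations = 49
dur[3] = total - known = 56 - 49 = 7
C[2] is the binding max in step 3, so C[2] = dur[3] = 7

C[2] = 7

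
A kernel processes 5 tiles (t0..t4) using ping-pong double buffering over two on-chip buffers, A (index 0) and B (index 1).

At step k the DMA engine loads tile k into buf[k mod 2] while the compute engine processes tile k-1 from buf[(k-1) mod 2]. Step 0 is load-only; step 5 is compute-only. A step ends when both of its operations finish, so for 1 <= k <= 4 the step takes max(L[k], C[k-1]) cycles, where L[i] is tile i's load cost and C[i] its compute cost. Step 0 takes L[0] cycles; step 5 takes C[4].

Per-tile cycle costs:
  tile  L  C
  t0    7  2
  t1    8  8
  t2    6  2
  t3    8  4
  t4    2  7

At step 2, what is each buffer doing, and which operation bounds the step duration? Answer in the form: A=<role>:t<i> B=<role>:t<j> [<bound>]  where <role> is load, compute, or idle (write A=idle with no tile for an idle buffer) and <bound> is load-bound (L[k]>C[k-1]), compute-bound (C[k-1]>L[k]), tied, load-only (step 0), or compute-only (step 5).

step 2: A=load:t2 B=compute:t1 [compute-bound]

k=0 load=t0/7c comp=- wait=7 total=7
k=1 load=t1/8c comp=t0/2c wait=8 total=15
k=2 load=t2/6c comp=t1/8c wait=8 total=23
k=3 load=t3/8c comp=t2/2c wait=8 total=31
k=4 load=t4/2c comp=t3/4c wait=4 total=35
k=5 load=- comp=t4/7c wait=7 total=42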